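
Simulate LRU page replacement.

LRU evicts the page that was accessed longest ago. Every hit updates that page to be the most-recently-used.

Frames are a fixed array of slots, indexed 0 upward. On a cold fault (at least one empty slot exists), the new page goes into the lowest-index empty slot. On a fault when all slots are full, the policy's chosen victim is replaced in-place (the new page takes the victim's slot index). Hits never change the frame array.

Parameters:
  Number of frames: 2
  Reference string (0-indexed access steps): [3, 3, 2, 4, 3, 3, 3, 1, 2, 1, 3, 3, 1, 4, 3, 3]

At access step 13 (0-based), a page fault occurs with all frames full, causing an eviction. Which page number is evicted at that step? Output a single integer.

Step 0: ref 3 -> FAULT, frames=[3,-]
Step 1: ref 3 -> HIT, frames=[3,-]
Step 2: ref 2 -> FAULT, frames=[3,2]
Step 3: ref 4 -> FAULT, evict 3, frames=[4,2]
Step 4: ref 3 -> FAULT, evict 2, frames=[4,3]
Step 5: ref 3 -> HIT, frames=[4,3]
Step 6: ref 3 -> HIT, frames=[4,3]
Step 7: ref 1 -> FAULT, evict 4, frames=[1,3]
Step 8: ref 2 -> FAULT, evict 3, frames=[1,2]
Step 9: ref 1 -> HIT, frames=[1,2]
Step 10: ref 3 -> FAULT, evict 2, frames=[1,3]
Step 11: ref 3 -> HIT, frames=[1,3]
Step 12: ref 1 -> HIT, frames=[1,3]
Step 13: ref 4 -> FAULT, evict 3, frames=[1,4]
At step 13: evicted page 3

Answer: 3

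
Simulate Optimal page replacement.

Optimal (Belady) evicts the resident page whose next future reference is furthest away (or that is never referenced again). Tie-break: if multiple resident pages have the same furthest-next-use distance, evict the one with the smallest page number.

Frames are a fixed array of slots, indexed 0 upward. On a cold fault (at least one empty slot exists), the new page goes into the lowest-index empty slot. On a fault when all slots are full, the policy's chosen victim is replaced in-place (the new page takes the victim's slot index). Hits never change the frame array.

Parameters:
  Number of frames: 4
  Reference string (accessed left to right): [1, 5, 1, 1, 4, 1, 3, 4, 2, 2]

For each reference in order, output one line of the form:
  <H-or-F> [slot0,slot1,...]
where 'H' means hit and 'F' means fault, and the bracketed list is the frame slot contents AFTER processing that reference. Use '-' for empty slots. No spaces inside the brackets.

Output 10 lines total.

F [1,-,-,-]
F [1,5,-,-]
H [1,5,-,-]
H [1,5,-,-]
F [1,5,4,-]
H [1,5,4,-]
F [1,5,4,3]
H [1,5,4,3]
F [2,5,4,3]
H [2,5,4,3]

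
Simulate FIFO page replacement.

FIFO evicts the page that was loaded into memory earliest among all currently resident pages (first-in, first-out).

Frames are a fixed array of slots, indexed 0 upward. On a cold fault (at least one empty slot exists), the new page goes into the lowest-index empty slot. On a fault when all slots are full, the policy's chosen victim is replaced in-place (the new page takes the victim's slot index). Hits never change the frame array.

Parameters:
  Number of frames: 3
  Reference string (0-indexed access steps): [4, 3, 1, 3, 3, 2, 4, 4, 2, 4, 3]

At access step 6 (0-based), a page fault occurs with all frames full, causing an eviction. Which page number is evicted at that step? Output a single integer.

Step 0: ref 4 -> FAULT, frames=[4,-,-]
Step 1: ref 3 -> FAULT, frames=[4,3,-]
Step 2: ref 1 -> FAULT, frames=[4,3,1]
Step 3: ref 3 -> HIT, frames=[4,3,1]
Step 4: ref 3 -> HIT, frames=[4,3,1]
Step 5: ref 2 -> FAULT, evict 4, frames=[2,3,1]
Step 6: ref 4 -> FAULT, evict 3, frames=[2,4,1]
At step 6: evicted page 3

Answer: 3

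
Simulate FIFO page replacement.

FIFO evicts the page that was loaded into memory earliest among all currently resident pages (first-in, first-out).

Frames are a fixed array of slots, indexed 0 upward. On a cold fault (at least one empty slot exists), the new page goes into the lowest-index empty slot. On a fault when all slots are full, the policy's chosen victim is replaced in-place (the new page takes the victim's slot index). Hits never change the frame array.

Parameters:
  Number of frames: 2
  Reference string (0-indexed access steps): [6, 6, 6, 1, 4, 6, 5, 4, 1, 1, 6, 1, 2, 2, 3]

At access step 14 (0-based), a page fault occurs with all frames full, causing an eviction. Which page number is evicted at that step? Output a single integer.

Step 0: ref 6 -> FAULT, frames=[6,-]
Step 1: ref 6 -> HIT, frames=[6,-]
Step 2: ref 6 -> HIT, frames=[6,-]
Step 3: ref 1 -> FAULT, frames=[6,1]
Step 4: ref 4 -> FAULT, evict 6, frames=[4,1]
Step 5: ref 6 -> FAULT, evict 1, frames=[4,6]
Step 6: ref 5 -> FAULT, evict 4, frames=[5,6]
Step 7: ref 4 -> FAULT, evict 6, frames=[5,4]
Step 8: ref 1 -> FAULT, evict 5, frames=[1,4]
Step 9: ref 1 -> HIT, frames=[1,4]
Step 10: ref 6 -> FAULT, evict 4, frames=[1,6]
Step 11: ref 1 -> HIT, frames=[1,6]
Step 12: ref 2 -> FAULT, evict 1, frames=[2,6]
Step 13: ref 2 -> HIT, frames=[2,6]
Step 14: ref 3 -> FAULT, evict 6, frames=[2,3]
At step 14: evicted page 6

Answer: 6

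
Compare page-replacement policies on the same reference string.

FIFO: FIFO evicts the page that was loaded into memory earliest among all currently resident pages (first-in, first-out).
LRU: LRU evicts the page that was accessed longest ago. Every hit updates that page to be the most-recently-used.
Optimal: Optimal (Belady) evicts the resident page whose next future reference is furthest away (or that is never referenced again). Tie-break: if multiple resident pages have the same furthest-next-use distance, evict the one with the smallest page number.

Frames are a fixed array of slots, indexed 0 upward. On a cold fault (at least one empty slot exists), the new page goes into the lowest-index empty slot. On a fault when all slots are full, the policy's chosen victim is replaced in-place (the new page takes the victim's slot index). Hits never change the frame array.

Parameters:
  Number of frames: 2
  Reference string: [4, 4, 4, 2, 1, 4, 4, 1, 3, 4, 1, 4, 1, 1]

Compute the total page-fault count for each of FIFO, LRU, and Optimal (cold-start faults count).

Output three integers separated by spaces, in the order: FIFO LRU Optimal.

Answer: 7 7 5

Derivation:
--- FIFO ---
  step 0: ref 4 -> FAULT, frames=[4,-] (faults so far: 1)
  step 1: ref 4 -> HIT, frames=[4,-] (faults so far: 1)
  step 2: ref 4 -> HIT, frames=[4,-] (faults so far: 1)
  step 3: ref 2 -> FAULT, frames=[4,2] (faults so far: 2)
  step 4: ref 1 -> FAULT, evict 4, frames=[1,2] (faults so far: 3)
  step 5: ref 4 -> FAULT, evict 2, frames=[1,4] (faults so far: 4)
  step 6: ref 4 -> HIT, frames=[1,4] (faults so far: 4)
  step 7: ref 1 -> HIT, frames=[1,4] (faults so far: 4)
  step 8: ref 3 -> FAULT, evict 1, frames=[3,4] (faults so far: 5)
  step 9: ref 4 -> HIT, frames=[3,4] (faults so far: 5)
  step 10: ref 1 -> FAULT, evict 4, frames=[3,1] (faults so far: 6)
  step 11: ref 4 -> FAULT, evict 3, frames=[4,1] (faults so far: 7)
  step 12: ref 1 -> HIT, frames=[4,1] (faults so far: 7)
  step 13: ref 1 -> HIT, frames=[4,1] (faults so far: 7)
  FIFO total faults: 7
--- LRU ---
  step 0: ref 4 -> FAULT, frames=[4,-] (faults so far: 1)
  step 1: ref 4 -> HIT, frames=[4,-] (faults so far: 1)
  step 2: ref 4 -> HIT, frames=[4,-] (faults so far: 1)
  step 3: ref 2 -> FAULT, frames=[4,2] (faults so far: 2)
  step 4: ref 1 -> FAULT, evict 4, frames=[1,2] (faults so far: 3)
  step 5: ref 4 -> FAULT, evict 2, frames=[1,4] (faults so far: 4)
  step 6: ref 4 -> HIT, frames=[1,4] (faults so far: 4)
  step 7: ref 1 -> HIT, frames=[1,4] (faults so far: 4)
  step 8: ref 3 -> FAULT, evict 4, frames=[1,3] (faults so far: 5)
  step 9: ref 4 -> FAULT, evict 1, frames=[4,3] (faults so far: 6)
  step 10: ref 1 -> FAULT, evict 3, frames=[4,1] (faults so far: 7)
  step 11: ref 4 -> HIT, frames=[4,1] (faults so far: 7)
  step 12: ref 1 -> HIT, frames=[4,1] (faults so far: 7)
  step 13: ref 1 -> HIT, frames=[4,1] (faults so far: 7)
  LRU total faults: 7
--- Optimal ---
  step 0: ref 4 -> FAULT, frames=[4,-] (faults so far: 1)
  step 1: ref 4 -> HIT, frames=[4,-] (faults so far: 1)
  step 2: ref 4 -> HIT, frames=[4,-] (faults so far: 1)
  step 3: ref 2 -> FAULT, frames=[4,2] (faults so far: 2)
  step 4: ref 1 -> FAULT, evict 2, frames=[4,1] (faults so far: 3)
  step 5: ref 4 -> HIT, frames=[4,1] (faults so far: 3)
  step 6: ref 4 -> HIT, frames=[4,1] (faults so far: 3)
  step 7: ref 1 -> HIT, frames=[4,1] (faults so far: 3)
  step 8: ref 3 -> FAULT, evict 1, frames=[4,3] (faults so far: 4)
  step 9: ref 4 -> HIT, frames=[4,3] (faults so far: 4)
  step 10: ref 1 -> FAULT, evict 3, frames=[4,1] (faults so far: 5)
  step 11: ref 4 -> HIT, frames=[4,1] (faults so far: 5)
  step 12: ref 1 -> HIT, frames=[4,1] (faults so far: 5)
  step 13: ref 1 -> HIT, frames=[4,1] (faults so far: 5)
  Optimal total faults: 5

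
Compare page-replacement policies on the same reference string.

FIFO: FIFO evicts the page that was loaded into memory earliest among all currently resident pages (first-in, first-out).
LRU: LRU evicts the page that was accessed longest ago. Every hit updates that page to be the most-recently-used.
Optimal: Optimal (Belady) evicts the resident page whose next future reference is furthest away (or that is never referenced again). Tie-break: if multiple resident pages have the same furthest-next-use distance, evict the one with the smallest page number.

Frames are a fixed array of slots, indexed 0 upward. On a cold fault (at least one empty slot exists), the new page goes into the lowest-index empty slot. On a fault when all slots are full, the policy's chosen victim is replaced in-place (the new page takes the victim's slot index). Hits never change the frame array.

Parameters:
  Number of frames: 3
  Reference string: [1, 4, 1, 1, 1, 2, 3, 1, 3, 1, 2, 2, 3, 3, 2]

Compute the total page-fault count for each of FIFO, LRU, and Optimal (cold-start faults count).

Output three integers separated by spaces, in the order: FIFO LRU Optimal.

--- FIFO ---
  step 0: ref 1 -> FAULT, frames=[1,-,-] (faults so far: 1)
  step 1: ref 4 -> FAULT, frames=[1,4,-] (faults so far: 2)
  step 2: ref 1 -> HIT, frames=[1,4,-] (faults so far: 2)
  step 3: ref 1 -> HIT, frames=[1,4,-] (faults so far: 2)
  step 4: ref 1 -> HIT, frames=[1,4,-] (faults so far: 2)
  step 5: ref 2 -> FAULT, frames=[1,4,2] (faults so far: 3)
  step 6: ref 3 -> FAULT, evict 1, frames=[3,4,2] (faults so far: 4)
  step 7: ref 1 -> FAULT, evict 4, frames=[3,1,2] (faults so far: 5)
  step 8: ref 3 -> HIT, frames=[3,1,2] (faults so far: 5)
  step 9: ref 1 -> HIT, frames=[3,1,2] (faults so far: 5)
  step 10: ref 2 -> HIT, frames=[3,1,2] (faults so far: 5)
  step 11: ref 2 -> HIT, frames=[3,1,2] (faults so far: 5)
  step 12: ref 3 -> HIT, frames=[3,1,2] (faults so far: 5)
  step 13: ref 3 -> HIT, frames=[3,1,2] (faults so far: 5)
  step 14: ref 2 -> HIT, frames=[3,1,2] (faults so far: 5)
  FIFO total faults: 5
--- LRU ---
  step 0: ref 1 -> FAULT, frames=[1,-,-] (faults so far: 1)
  step 1: ref 4 -> FAULT, frames=[1,4,-] (faults so far: 2)
  step 2: ref 1 -> HIT, frames=[1,4,-] (faults so far: 2)
  step 3: ref 1 -> HIT, frames=[1,4,-] (faults so far: 2)
  step 4: ref 1 -> HIT, frames=[1,4,-] (faults so far: 2)
  step 5: ref 2 -> FAULT, frames=[1,4,2] (faults so far: 3)
  step 6: ref 3 -> FAULT, evict 4, frames=[1,3,2] (faults so far: 4)
  step 7: ref 1 -> HIT, frames=[1,3,2] (faults so far: 4)
  step 8: ref 3 -> HIT, frames=[1,3,2] (faults so far: 4)
  step 9: ref 1 -> HIT, frames=[1,3,2] (faults so far: 4)
  step 10: ref 2 -> HIT, frames=[1,3,2] (faults so far: 4)
  step 11: ref 2 -> HIT, frames=[1,3,2] (faults so far: 4)
  step 12: ref 3 -> HIT, frames=[1,3,2] (faults so far: 4)
  step 13: ref 3 -> HIT, frames=[1,3,2] (faults so far: 4)
  step 14: ref 2 -> HIT, frames=[1,3,2] (faults so far: 4)
  LRU total faults: 4
--- Optimal ---
  step 0: ref 1 -> FAULT, frames=[1,-,-] (faults so far: 1)
  step 1: ref 4 -> FAULT, frames=[1,4,-] (faults so far: 2)
  step 2: ref 1 -> HIT, frames=[1,4,-] (faults so far: 2)
  step 3: ref 1 -> HIT, frames=[1,4,-] (faults so far: 2)
  step 4: ref 1 -> HIT, frames=[1,4,-] (faults so far: 2)
  step 5: ref 2 -> FAULT, frames=[1,4,2] (faults so far: 3)
  step 6: ref 3 -> FAULT, evict 4, frames=[1,3,2] (faults so far: 4)
  step 7: ref 1 -> HIT, frames=[1,3,2] (faults so far: 4)
  step 8: ref 3 -> HIT, frames=[1,3,2] (faults so far: 4)
  step 9: ref 1 -> HIT, frames=[1,3,2] (faults so far: 4)
  step 10: ref 2 -> HIT, frames=[1,3,2] (faults so far: 4)
  step 11: ref 2 -> HIT, frames=[1,3,2] (faults so far: 4)
  step 12: ref 3 -> HIT, frames=[1,3,2] (faults so far: 4)
  step 13: ref 3 -> HIT, frames=[1,3,2] (faults so far: 4)
  step 14: ref 2 -> HIT, frames=[1,3,2] (faults so far: 4)
  Optimal total faults: 4

Answer: 5 4 4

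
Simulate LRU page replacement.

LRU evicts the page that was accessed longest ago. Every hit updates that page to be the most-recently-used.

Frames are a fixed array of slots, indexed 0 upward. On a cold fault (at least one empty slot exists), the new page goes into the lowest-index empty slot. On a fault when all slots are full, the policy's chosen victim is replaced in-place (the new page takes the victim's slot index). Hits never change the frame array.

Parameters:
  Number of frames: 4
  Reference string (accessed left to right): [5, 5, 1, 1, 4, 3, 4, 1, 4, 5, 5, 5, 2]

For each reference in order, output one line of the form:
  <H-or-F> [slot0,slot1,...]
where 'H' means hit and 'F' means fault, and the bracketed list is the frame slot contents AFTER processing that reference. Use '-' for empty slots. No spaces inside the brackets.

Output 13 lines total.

F [5,-,-,-]
H [5,-,-,-]
F [5,1,-,-]
H [5,1,-,-]
F [5,1,4,-]
F [5,1,4,3]
H [5,1,4,3]
H [5,1,4,3]
H [5,1,4,3]
H [5,1,4,3]
H [5,1,4,3]
H [5,1,4,3]
F [5,1,4,2]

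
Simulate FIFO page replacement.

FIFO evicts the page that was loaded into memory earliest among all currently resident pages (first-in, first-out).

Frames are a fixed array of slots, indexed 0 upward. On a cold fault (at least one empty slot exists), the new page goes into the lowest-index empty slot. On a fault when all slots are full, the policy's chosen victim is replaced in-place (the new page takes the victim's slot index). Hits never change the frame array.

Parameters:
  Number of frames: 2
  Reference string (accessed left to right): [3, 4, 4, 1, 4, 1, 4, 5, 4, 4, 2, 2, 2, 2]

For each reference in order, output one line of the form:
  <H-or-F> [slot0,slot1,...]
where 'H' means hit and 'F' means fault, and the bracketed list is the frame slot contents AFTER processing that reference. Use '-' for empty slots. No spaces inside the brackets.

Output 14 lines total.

F [3,-]
F [3,4]
H [3,4]
F [1,4]
H [1,4]
H [1,4]
H [1,4]
F [1,5]
F [4,5]
H [4,5]
F [4,2]
H [4,2]
H [4,2]
H [4,2]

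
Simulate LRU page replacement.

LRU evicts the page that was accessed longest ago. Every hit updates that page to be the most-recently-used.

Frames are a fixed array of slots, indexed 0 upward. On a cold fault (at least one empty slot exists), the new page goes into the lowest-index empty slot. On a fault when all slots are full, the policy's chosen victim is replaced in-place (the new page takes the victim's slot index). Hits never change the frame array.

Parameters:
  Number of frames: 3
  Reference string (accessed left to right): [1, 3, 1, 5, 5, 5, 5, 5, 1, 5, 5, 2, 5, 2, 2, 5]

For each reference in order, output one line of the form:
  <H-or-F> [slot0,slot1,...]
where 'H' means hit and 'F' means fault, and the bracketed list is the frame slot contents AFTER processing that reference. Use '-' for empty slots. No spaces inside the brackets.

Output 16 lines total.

F [1,-,-]
F [1,3,-]
H [1,3,-]
F [1,3,5]
H [1,3,5]
H [1,3,5]
H [1,3,5]
H [1,3,5]
H [1,3,5]
H [1,3,5]
H [1,3,5]
F [1,2,5]
H [1,2,5]
H [1,2,5]
H [1,2,5]
H [1,2,5]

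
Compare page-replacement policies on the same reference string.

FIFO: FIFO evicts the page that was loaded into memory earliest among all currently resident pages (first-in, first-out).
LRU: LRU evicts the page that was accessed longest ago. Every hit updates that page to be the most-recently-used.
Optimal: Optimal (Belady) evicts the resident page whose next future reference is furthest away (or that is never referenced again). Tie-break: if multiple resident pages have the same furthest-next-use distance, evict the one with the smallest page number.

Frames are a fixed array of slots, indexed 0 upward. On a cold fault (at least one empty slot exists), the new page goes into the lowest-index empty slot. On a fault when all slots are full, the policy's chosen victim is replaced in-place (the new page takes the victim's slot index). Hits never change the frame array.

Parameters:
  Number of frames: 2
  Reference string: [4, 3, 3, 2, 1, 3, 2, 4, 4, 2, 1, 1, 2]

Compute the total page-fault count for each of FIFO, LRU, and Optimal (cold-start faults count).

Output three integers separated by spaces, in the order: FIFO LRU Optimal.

Answer: 9 8 7

Derivation:
--- FIFO ---
  step 0: ref 4 -> FAULT, frames=[4,-] (faults so far: 1)
  step 1: ref 3 -> FAULT, frames=[4,3] (faults so far: 2)
  step 2: ref 3 -> HIT, frames=[4,3] (faults so far: 2)
  step 3: ref 2 -> FAULT, evict 4, frames=[2,3] (faults so far: 3)
  step 4: ref 1 -> FAULT, evict 3, frames=[2,1] (faults so far: 4)
  step 5: ref 3 -> FAULT, evict 2, frames=[3,1] (faults so far: 5)
  step 6: ref 2 -> FAULT, evict 1, frames=[3,2] (faults so far: 6)
  step 7: ref 4 -> FAULT, evict 3, frames=[4,2] (faults so far: 7)
  step 8: ref 4 -> HIT, frames=[4,2] (faults so far: 7)
  step 9: ref 2 -> HIT, frames=[4,2] (faults so far: 7)
  step 10: ref 1 -> FAULT, evict 2, frames=[4,1] (faults so far: 8)
  step 11: ref 1 -> HIT, frames=[4,1] (faults so far: 8)
  step 12: ref 2 -> FAULT, evict 4, frames=[2,1] (faults so far: 9)
  FIFO total faults: 9
--- LRU ---
  step 0: ref 4 -> FAULT, frames=[4,-] (faults so far: 1)
  step 1: ref 3 -> FAULT, frames=[4,3] (faults so far: 2)
  step 2: ref 3 -> HIT, frames=[4,3] (faults so far: 2)
  step 3: ref 2 -> FAULT, evict 4, frames=[2,3] (faults so far: 3)
  step 4: ref 1 -> FAULT, evict 3, frames=[2,1] (faults so far: 4)
  step 5: ref 3 -> FAULT, evict 2, frames=[3,1] (faults so far: 5)
  step 6: ref 2 -> FAULT, evict 1, frames=[3,2] (faults so far: 6)
  step 7: ref 4 -> FAULT, evict 3, frames=[4,2] (faults so far: 7)
  step 8: ref 4 -> HIT, frames=[4,2] (faults so far: 7)
  step 9: ref 2 -> HIT, frames=[4,2] (faults so far: 7)
  step 10: ref 1 -> FAULT, evict 4, frames=[1,2] (faults so far: 8)
  step 11: ref 1 -> HIT, frames=[1,2] (faults so far: 8)
  step 12: ref 2 -> HIT, frames=[1,2] (faults so far: 8)
  LRU total faults: 8
--- Optimal ---
  step 0: ref 4 -> FAULT, frames=[4,-] (faults so far: 1)
  step 1: ref 3 -> FAULT, frames=[4,3] (faults so far: 2)
  step 2: ref 3 -> HIT, frames=[4,3] (faults so far: 2)
  step 3: ref 2 -> FAULT, evict 4, frames=[2,3] (faults so far: 3)
  step 4: ref 1 -> FAULT, evict 2, frames=[1,3] (faults so far: 4)
  step 5: ref 3 -> HIT, frames=[1,3] (faults so far: 4)
  step 6: ref 2 -> FAULT, evict 3, frames=[1,2] (faults so far: 5)
  step 7: ref 4 -> FAULT, evict 1, frames=[4,2] (faults so far: 6)
  step 8: ref 4 -> HIT, frames=[4,2] (faults so far: 6)
  step 9: ref 2 -> HIT, frames=[4,2] (faults so far: 6)
  step 10: ref 1 -> FAULT, evict 4, frames=[1,2] (faults so far: 7)
  step 11: ref 1 -> HIT, frames=[1,2] (faults so far: 7)
  step 12: ref 2 -> HIT, frames=[1,2] (faults so far: 7)
  Optimal total faults: 7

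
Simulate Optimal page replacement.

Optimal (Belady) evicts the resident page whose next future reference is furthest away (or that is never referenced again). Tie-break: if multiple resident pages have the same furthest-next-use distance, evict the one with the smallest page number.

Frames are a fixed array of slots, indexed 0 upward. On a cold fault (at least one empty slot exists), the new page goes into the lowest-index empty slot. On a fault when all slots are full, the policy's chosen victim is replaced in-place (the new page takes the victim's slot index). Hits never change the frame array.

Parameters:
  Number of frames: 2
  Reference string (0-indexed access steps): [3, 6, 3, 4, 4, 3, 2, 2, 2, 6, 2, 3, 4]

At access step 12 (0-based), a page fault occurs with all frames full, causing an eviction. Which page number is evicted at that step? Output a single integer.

Step 0: ref 3 -> FAULT, frames=[3,-]
Step 1: ref 6 -> FAULT, frames=[3,6]
Step 2: ref 3 -> HIT, frames=[3,6]
Step 3: ref 4 -> FAULT, evict 6, frames=[3,4]
Step 4: ref 4 -> HIT, frames=[3,4]
Step 5: ref 3 -> HIT, frames=[3,4]
Step 6: ref 2 -> FAULT, evict 4, frames=[3,2]
Step 7: ref 2 -> HIT, frames=[3,2]
Step 8: ref 2 -> HIT, frames=[3,2]
Step 9: ref 6 -> FAULT, evict 3, frames=[6,2]
Step 10: ref 2 -> HIT, frames=[6,2]
Step 11: ref 3 -> FAULT, evict 2, frames=[6,3]
Step 12: ref 4 -> FAULT, evict 3, frames=[6,4]
At step 12: evicted page 3

Answer: 3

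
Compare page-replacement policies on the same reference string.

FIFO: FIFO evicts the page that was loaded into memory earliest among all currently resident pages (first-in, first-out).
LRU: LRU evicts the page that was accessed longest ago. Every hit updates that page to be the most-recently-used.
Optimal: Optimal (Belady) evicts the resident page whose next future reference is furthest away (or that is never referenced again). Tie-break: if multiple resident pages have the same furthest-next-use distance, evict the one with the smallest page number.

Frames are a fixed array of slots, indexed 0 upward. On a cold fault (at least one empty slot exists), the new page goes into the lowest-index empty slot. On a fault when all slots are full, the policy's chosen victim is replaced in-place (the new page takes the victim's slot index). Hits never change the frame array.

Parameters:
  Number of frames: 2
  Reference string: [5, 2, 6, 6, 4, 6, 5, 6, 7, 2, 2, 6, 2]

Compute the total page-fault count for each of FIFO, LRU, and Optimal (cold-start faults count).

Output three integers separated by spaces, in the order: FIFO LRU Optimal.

--- FIFO ---
  step 0: ref 5 -> FAULT, frames=[5,-] (faults so far: 1)
  step 1: ref 2 -> FAULT, frames=[5,2] (faults so far: 2)
  step 2: ref 6 -> FAULT, evict 5, frames=[6,2] (faults so far: 3)
  step 3: ref 6 -> HIT, frames=[6,2] (faults so far: 3)
  step 4: ref 4 -> FAULT, evict 2, frames=[6,4] (faults so far: 4)
  step 5: ref 6 -> HIT, frames=[6,4] (faults so far: 4)
  step 6: ref 5 -> FAULT, evict 6, frames=[5,4] (faults so far: 5)
  step 7: ref 6 -> FAULT, evict 4, frames=[5,6] (faults so far: 6)
  step 8: ref 7 -> FAULT, evict 5, frames=[7,6] (faults so far: 7)
  step 9: ref 2 -> FAULT, evict 6, frames=[7,2] (faults so far: 8)
  step 10: ref 2 -> HIT, frames=[7,2] (faults so far: 8)
  step 11: ref 6 -> FAULT, evict 7, frames=[6,2] (faults so far: 9)
  step 12: ref 2 -> HIT, frames=[6,2] (faults so far: 9)
  FIFO total faults: 9
--- LRU ---
  step 0: ref 5 -> FAULT, frames=[5,-] (faults so far: 1)
  step 1: ref 2 -> FAULT, frames=[5,2] (faults so far: 2)
  step 2: ref 6 -> FAULT, evict 5, frames=[6,2] (faults so far: 3)
  step 3: ref 6 -> HIT, frames=[6,2] (faults so far: 3)
  step 4: ref 4 -> FAULT, evict 2, frames=[6,4] (faults so far: 4)
  step 5: ref 6 -> HIT, frames=[6,4] (faults so far: 4)
  step 6: ref 5 -> FAULT, evict 4, frames=[6,5] (faults so far: 5)
  step 7: ref 6 -> HIT, frames=[6,5] (faults so far: 5)
  step 8: ref 7 -> FAULT, evict 5, frames=[6,7] (faults so far: 6)
  step 9: ref 2 -> FAULT, evict 6, frames=[2,7] (faults so far: 7)
  step 10: ref 2 -> HIT, frames=[2,7] (faults so far: 7)
  step 11: ref 6 -> FAULT, evict 7, frames=[2,6] (faults so far: 8)
  step 12: ref 2 -> HIT, frames=[2,6] (faults so far: 8)
  LRU total faults: 8
--- Optimal ---
  step 0: ref 5 -> FAULT, frames=[5,-] (faults so far: 1)
  step 1: ref 2 -> FAULT, frames=[5,2] (faults so far: 2)
  step 2: ref 6 -> FAULT, evict 2, frames=[5,6] (faults so far: 3)
  step 3: ref 6 -> HIT, frames=[5,6] (faults so far: 3)
  step 4: ref 4 -> FAULT, evict 5, frames=[4,6] (faults so far: 4)
  step 5: ref 6 -> HIT, frames=[4,6] (faults so far: 4)
  step 6: ref 5 -> FAULT, evict 4, frames=[5,6] (faults so far: 5)
  step 7: ref 6 -> HIT, frames=[5,6] (faults so far: 5)
  step 8: ref 7 -> FAULT, evict 5, frames=[7,6] (faults so far: 6)
  step 9: ref 2 -> FAULT, evict 7, frames=[2,6] (faults so far: 7)
  step 10: ref 2 -> HIT, frames=[2,6] (faults so far: 7)
  step 11: ref 6 -> HIT, frames=[2,6] (faults so far: 7)
  step 12: ref 2 -> HIT, frames=[2,6] (faults so far: 7)
  Optimal total faults: 7

Answer: 9 8 7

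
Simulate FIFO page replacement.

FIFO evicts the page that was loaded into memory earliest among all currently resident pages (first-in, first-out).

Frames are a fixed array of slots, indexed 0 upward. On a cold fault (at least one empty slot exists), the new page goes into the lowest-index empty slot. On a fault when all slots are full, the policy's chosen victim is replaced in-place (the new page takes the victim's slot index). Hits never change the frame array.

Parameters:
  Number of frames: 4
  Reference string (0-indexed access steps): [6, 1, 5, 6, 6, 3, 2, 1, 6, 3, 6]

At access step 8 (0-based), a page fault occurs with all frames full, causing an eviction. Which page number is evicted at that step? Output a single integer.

Step 0: ref 6 -> FAULT, frames=[6,-,-,-]
Step 1: ref 1 -> FAULT, frames=[6,1,-,-]
Step 2: ref 5 -> FAULT, frames=[6,1,5,-]
Step 3: ref 6 -> HIT, frames=[6,1,5,-]
Step 4: ref 6 -> HIT, frames=[6,1,5,-]
Step 5: ref 3 -> FAULT, frames=[6,1,5,3]
Step 6: ref 2 -> FAULT, evict 6, frames=[2,1,5,3]
Step 7: ref 1 -> HIT, frames=[2,1,5,3]
Step 8: ref 6 -> FAULT, evict 1, frames=[2,6,5,3]
At step 8: evicted page 1

Answer: 1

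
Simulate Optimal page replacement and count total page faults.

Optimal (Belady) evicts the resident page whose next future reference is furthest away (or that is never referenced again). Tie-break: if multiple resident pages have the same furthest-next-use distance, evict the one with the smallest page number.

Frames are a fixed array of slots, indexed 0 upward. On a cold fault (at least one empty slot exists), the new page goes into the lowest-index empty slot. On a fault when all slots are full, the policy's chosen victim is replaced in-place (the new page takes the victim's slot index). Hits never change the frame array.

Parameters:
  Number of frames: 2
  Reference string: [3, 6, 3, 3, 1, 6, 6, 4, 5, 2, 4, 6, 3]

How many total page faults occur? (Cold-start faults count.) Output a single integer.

Answer: 8

Derivation:
Step 0: ref 3 → FAULT, frames=[3,-]
Step 1: ref 6 → FAULT, frames=[3,6]
Step 2: ref 3 → HIT, frames=[3,6]
Step 3: ref 3 → HIT, frames=[3,6]
Step 4: ref 1 → FAULT (evict 3), frames=[1,6]
Step 5: ref 6 → HIT, frames=[1,6]
Step 6: ref 6 → HIT, frames=[1,6]
Step 7: ref 4 → FAULT (evict 1), frames=[4,6]
Step 8: ref 5 → FAULT (evict 6), frames=[4,5]
Step 9: ref 2 → FAULT (evict 5), frames=[4,2]
Step 10: ref 4 → HIT, frames=[4,2]
Step 11: ref 6 → FAULT (evict 2), frames=[4,6]
Step 12: ref 3 → FAULT (evict 4), frames=[3,6]
Total faults: 8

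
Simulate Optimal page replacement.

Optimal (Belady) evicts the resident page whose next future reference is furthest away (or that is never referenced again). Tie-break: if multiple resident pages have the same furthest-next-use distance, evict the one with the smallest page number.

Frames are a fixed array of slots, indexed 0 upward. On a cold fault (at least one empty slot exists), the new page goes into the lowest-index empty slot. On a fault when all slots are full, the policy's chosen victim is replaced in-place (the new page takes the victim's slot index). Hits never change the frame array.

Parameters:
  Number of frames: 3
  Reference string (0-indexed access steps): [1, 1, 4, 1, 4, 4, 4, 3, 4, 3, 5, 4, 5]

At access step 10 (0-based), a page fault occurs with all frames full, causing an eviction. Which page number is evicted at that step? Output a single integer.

Answer: 1

Derivation:
Step 0: ref 1 -> FAULT, frames=[1,-,-]
Step 1: ref 1 -> HIT, frames=[1,-,-]
Step 2: ref 4 -> FAULT, frames=[1,4,-]
Step 3: ref 1 -> HIT, frames=[1,4,-]
Step 4: ref 4 -> HIT, frames=[1,4,-]
Step 5: ref 4 -> HIT, frames=[1,4,-]
Step 6: ref 4 -> HIT, frames=[1,4,-]
Step 7: ref 3 -> FAULT, frames=[1,4,3]
Step 8: ref 4 -> HIT, frames=[1,4,3]
Step 9: ref 3 -> HIT, frames=[1,4,3]
Step 10: ref 5 -> FAULT, evict 1, frames=[5,4,3]
At step 10: evicted page 1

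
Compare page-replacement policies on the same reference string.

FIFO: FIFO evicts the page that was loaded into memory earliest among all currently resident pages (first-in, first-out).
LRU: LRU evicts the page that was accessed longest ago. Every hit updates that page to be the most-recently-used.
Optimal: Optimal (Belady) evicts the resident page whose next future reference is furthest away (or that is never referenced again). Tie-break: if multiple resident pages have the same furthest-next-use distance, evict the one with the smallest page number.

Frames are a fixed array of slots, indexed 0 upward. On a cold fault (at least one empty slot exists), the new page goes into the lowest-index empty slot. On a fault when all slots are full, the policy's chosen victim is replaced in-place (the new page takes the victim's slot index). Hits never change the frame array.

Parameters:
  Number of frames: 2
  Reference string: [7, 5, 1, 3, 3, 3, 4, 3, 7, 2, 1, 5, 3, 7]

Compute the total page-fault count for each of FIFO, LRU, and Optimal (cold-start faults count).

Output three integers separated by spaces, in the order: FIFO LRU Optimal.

Answer: 11 11 10

Derivation:
--- FIFO ---
  step 0: ref 7 -> FAULT, frames=[7,-] (faults so far: 1)
  step 1: ref 5 -> FAULT, frames=[7,5] (faults so far: 2)
  step 2: ref 1 -> FAULT, evict 7, frames=[1,5] (faults so far: 3)
  step 3: ref 3 -> FAULT, evict 5, frames=[1,3] (faults so far: 4)
  step 4: ref 3 -> HIT, frames=[1,3] (faults so far: 4)
  step 5: ref 3 -> HIT, frames=[1,3] (faults so far: 4)
  step 6: ref 4 -> FAULT, evict 1, frames=[4,3] (faults so far: 5)
  step 7: ref 3 -> HIT, frames=[4,3] (faults so far: 5)
  step 8: ref 7 -> FAULT, evict 3, frames=[4,7] (faults so far: 6)
  step 9: ref 2 -> FAULT, evict 4, frames=[2,7] (faults so far: 7)
  step 10: ref 1 -> FAULT, evict 7, frames=[2,1] (faults so far: 8)
  step 11: ref 5 -> FAULT, evict 2, frames=[5,1] (faults so far: 9)
  step 12: ref 3 -> FAULT, evict 1, frames=[5,3] (faults so far: 10)
  step 13: ref 7 -> FAULT, evict 5, frames=[7,3] (faults so far: 11)
  FIFO total faults: 11
--- LRU ---
  step 0: ref 7 -> FAULT, frames=[7,-] (faults so far: 1)
  step 1: ref 5 -> FAULT, frames=[7,5] (faults so far: 2)
  step 2: ref 1 -> FAULT, evict 7, frames=[1,5] (faults so far: 3)
  step 3: ref 3 -> FAULT, evict 5, frames=[1,3] (faults so far: 4)
  step 4: ref 3 -> HIT, frames=[1,3] (faults so far: 4)
  step 5: ref 3 -> HIT, frames=[1,3] (faults so far: 4)
  step 6: ref 4 -> FAULT, evict 1, frames=[4,3] (faults so far: 5)
  step 7: ref 3 -> HIT, frames=[4,3] (faults so far: 5)
  step 8: ref 7 -> FAULT, evict 4, frames=[7,3] (faults so far: 6)
  step 9: ref 2 -> FAULT, evict 3, frames=[7,2] (faults so far: 7)
  step 10: ref 1 -> FAULT, evict 7, frames=[1,2] (faults so far: 8)
  step 11: ref 5 -> FAULT, evict 2, frames=[1,5] (faults so far: 9)
  step 12: ref 3 -> FAULT, evict 1, frames=[3,5] (faults so far: 10)
  step 13: ref 7 -> FAULT, evict 5, frames=[3,7] (faults so far: 11)
  LRU total faults: 11
--- Optimal ---
  step 0: ref 7 -> FAULT, frames=[7,-] (faults so far: 1)
  step 1: ref 5 -> FAULT, frames=[7,5] (faults so far: 2)
  step 2: ref 1 -> FAULT, evict 5, frames=[7,1] (faults so far: 3)
  step 3: ref 3 -> FAULT, evict 1, frames=[7,3] (faults so far: 4)
  step 4: ref 3 -> HIT, frames=[7,3] (faults so far: 4)
  step 5: ref 3 -> HIT, frames=[7,3] (faults so far: 4)
  step 6: ref 4 -> FAULT, evict 7, frames=[4,3] (faults so far: 5)
  step 7: ref 3 -> HIT, frames=[4,3] (faults so far: 5)
  step 8: ref 7 -> FAULT, evict 4, frames=[7,3] (faults so far: 6)
  step 9: ref 2 -> FAULT, evict 7, frames=[2,3] (faults so far: 7)
  step 10: ref 1 -> FAULT, evict 2, frames=[1,3] (faults so far: 8)
  step 11: ref 5 -> FAULT, evict 1, frames=[5,3] (faults so far: 9)
  step 12: ref 3 -> HIT, frames=[5,3] (faults so far: 9)
  step 13: ref 7 -> FAULT, evict 3, frames=[5,7] (faults so far: 10)
  Optimal total faults: 10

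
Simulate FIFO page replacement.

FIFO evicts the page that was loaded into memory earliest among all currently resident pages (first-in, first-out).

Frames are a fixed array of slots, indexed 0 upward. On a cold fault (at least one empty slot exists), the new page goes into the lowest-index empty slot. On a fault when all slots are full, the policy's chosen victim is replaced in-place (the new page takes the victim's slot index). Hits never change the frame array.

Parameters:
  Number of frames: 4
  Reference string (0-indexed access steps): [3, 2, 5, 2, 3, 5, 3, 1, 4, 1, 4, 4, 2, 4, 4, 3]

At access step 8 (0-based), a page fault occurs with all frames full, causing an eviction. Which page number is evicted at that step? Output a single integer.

Answer: 3

Derivation:
Step 0: ref 3 -> FAULT, frames=[3,-,-,-]
Step 1: ref 2 -> FAULT, frames=[3,2,-,-]
Step 2: ref 5 -> FAULT, frames=[3,2,5,-]
Step 3: ref 2 -> HIT, frames=[3,2,5,-]
Step 4: ref 3 -> HIT, frames=[3,2,5,-]
Step 5: ref 5 -> HIT, frames=[3,2,5,-]
Step 6: ref 3 -> HIT, frames=[3,2,5,-]
Step 7: ref 1 -> FAULT, frames=[3,2,5,1]
Step 8: ref 4 -> FAULT, evict 3, frames=[4,2,5,1]
At step 8: evicted page 3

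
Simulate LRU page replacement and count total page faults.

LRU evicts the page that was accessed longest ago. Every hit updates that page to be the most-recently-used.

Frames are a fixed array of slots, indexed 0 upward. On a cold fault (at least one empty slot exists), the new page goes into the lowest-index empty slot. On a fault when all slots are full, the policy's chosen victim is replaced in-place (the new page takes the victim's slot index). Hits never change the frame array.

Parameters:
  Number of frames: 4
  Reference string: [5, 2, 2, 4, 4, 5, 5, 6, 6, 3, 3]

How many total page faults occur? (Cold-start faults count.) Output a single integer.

Step 0: ref 5 → FAULT, frames=[5,-,-,-]
Step 1: ref 2 → FAULT, frames=[5,2,-,-]
Step 2: ref 2 → HIT, frames=[5,2,-,-]
Step 3: ref 4 → FAULT, frames=[5,2,4,-]
Step 4: ref 4 → HIT, frames=[5,2,4,-]
Step 5: ref 5 → HIT, frames=[5,2,4,-]
Step 6: ref 5 → HIT, frames=[5,2,4,-]
Step 7: ref 6 → FAULT, frames=[5,2,4,6]
Step 8: ref 6 → HIT, frames=[5,2,4,6]
Step 9: ref 3 → FAULT (evict 2), frames=[5,3,4,6]
Step 10: ref 3 → HIT, frames=[5,3,4,6]
Total faults: 5

Answer: 5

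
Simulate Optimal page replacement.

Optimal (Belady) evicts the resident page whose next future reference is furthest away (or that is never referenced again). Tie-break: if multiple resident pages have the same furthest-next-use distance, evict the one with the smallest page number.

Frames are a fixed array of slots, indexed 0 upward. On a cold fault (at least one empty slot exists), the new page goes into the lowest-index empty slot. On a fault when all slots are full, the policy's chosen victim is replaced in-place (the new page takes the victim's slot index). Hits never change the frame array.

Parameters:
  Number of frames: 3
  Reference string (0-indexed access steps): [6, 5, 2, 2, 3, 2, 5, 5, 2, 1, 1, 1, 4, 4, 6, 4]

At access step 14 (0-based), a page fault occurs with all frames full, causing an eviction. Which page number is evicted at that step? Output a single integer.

Step 0: ref 6 -> FAULT, frames=[6,-,-]
Step 1: ref 5 -> FAULT, frames=[6,5,-]
Step 2: ref 2 -> FAULT, frames=[6,5,2]
Step 3: ref 2 -> HIT, frames=[6,5,2]
Step 4: ref 3 -> FAULT, evict 6, frames=[3,5,2]
Step 5: ref 2 -> HIT, frames=[3,5,2]
Step 6: ref 5 -> HIT, frames=[3,5,2]
Step 7: ref 5 -> HIT, frames=[3,5,2]
Step 8: ref 2 -> HIT, frames=[3,5,2]
Step 9: ref 1 -> FAULT, evict 2, frames=[3,5,1]
Step 10: ref 1 -> HIT, frames=[3,5,1]
Step 11: ref 1 -> HIT, frames=[3,5,1]
Step 12: ref 4 -> FAULT, evict 1, frames=[3,5,4]
Step 13: ref 4 -> HIT, frames=[3,5,4]
Step 14: ref 6 -> FAULT, evict 3, frames=[6,5,4]
At step 14: evicted page 3

Answer: 3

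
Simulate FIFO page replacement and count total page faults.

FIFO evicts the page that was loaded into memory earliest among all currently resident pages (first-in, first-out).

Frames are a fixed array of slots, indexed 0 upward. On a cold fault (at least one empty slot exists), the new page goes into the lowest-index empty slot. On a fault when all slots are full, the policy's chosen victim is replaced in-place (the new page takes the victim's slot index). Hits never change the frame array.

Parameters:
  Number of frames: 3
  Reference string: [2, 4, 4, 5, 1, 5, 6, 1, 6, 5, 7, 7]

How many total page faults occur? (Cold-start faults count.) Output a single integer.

Step 0: ref 2 → FAULT, frames=[2,-,-]
Step 1: ref 4 → FAULT, frames=[2,4,-]
Step 2: ref 4 → HIT, frames=[2,4,-]
Step 3: ref 5 → FAULT, frames=[2,4,5]
Step 4: ref 1 → FAULT (evict 2), frames=[1,4,5]
Step 5: ref 5 → HIT, frames=[1,4,5]
Step 6: ref 6 → FAULT (evict 4), frames=[1,6,5]
Step 7: ref 1 → HIT, frames=[1,6,5]
Step 8: ref 6 → HIT, frames=[1,6,5]
Step 9: ref 5 → HIT, frames=[1,6,5]
Step 10: ref 7 → FAULT (evict 5), frames=[1,6,7]
Step 11: ref 7 → HIT, frames=[1,6,7]
Total faults: 6

Answer: 6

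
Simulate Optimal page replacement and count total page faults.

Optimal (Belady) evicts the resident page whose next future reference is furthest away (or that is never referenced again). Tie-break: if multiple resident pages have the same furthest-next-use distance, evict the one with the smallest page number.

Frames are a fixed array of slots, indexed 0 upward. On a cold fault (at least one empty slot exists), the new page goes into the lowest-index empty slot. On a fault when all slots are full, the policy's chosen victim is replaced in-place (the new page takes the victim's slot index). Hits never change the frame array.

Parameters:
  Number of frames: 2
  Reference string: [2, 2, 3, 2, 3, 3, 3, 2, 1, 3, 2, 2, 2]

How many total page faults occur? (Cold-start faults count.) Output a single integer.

Answer: 4

Derivation:
Step 0: ref 2 → FAULT, frames=[2,-]
Step 1: ref 2 → HIT, frames=[2,-]
Step 2: ref 3 → FAULT, frames=[2,3]
Step 3: ref 2 → HIT, frames=[2,3]
Step 4: ref 3 → HIT, frames=[2,3]
Step 5: ref 3 → HIT, frames=[2,3]
Step 6: ref 3 → HIT, frames=[2,3]
Step 7: ref 2 → HIT, frames=[2,3]
Step 8: ref 1 → FAULT (evict 2), frames=[1,3]
Step 9: ref 3 → HIT, frames=[1,3]
Step 10: ref 2 → FAULT (evict 1), frames=[2,3]
Step 11: ref 2 → HIT, frames=[2,3]
Step 12: ref 2 → HIT, frames=[2,3]
Total faults: 4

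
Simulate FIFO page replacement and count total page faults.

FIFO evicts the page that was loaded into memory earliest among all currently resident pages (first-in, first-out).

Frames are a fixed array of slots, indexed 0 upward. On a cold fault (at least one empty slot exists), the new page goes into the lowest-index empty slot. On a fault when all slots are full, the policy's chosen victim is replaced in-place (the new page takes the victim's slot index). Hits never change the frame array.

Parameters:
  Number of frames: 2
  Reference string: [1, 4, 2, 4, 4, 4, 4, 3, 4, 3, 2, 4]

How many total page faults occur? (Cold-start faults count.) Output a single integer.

Step 0: ref 1 → FAULT, frames=[1,-]
Step 1: ref 4 → FAULT, frames=[1,4]
Step 2: ref 2 → FAULT (evict 1), frames=[2,4]
Step 3: ref 4 → HIT, frames=[2,4]
Step 4: ref 4 → HIT, frames=[2,4]
Step 5: ref 4 → HIT, frames=[2,4]
Step 6: ref 4 → HIT, frames=[2,4]
Step 7: ref 3 → FAULT (evict 4), frames=[2,3]
Step 8: ref 4 → FAULT (evict 2), frames=[4,3]
Step 9: ref 3 → HIT, frames=[4,3]
Step 10: ref 2 → FAULT (evict 3), frames=[4,2]
Step 11: ref 4 → HIT, frames=[4,2]
Total faults: 6

Answer: 6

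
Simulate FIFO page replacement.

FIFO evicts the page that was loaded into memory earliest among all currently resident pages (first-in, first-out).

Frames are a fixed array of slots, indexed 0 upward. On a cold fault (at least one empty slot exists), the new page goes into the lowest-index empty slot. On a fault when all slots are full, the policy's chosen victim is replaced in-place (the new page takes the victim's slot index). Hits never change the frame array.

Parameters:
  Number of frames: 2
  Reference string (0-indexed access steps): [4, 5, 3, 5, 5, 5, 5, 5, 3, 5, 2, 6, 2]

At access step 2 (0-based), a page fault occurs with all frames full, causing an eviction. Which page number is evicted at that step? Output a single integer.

Answer: 4

Derivation:
Step 0: ref 4 -> FAULT, frames=[4,-]
Step 1: ref 5 -> FAULT, frames=[4,5]
Step 2: ref 3 -> FAULT, evict 4, frames=[3,5]
At step 2: evicted page 4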